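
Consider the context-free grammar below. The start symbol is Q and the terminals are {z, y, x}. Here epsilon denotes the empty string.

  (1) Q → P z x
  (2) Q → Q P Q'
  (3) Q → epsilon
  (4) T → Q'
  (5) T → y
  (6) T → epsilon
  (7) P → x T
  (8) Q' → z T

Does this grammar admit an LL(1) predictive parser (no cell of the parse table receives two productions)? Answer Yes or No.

FIRST(Q) = {epsilon, x}
FIRST(T) = {epsilon, y, z}
FIRST(P) = {x}
FIRST(Q') = {z}
FOLLOW(Q) = {$, x}
FOLLOW(T) = {$, x, z}
FOLLOW(P) = {z}
FOLLOW(Q') = {$, x, z}
Cell M[Q, x] receives both Q → P z x and Q → Q P Q' and Q → epsilon — the grammar is not LL(1).

No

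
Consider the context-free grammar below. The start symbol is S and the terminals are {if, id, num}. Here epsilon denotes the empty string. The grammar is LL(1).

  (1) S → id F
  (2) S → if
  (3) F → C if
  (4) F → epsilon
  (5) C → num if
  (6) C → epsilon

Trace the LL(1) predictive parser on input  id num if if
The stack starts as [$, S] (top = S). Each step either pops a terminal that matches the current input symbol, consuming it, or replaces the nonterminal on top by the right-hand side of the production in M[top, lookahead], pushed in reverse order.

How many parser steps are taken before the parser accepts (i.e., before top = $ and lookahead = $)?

7

     Stack        Input           Action
  1  $ S          id num if if $  expand S → id F
  2  $ F id       id num if if $  match id
  3  $ F          num if if $     expand F → C if
  4  $ if C       num if if $     expand C → num if
  5  $ if if num  num if if $     match num
  6  $ if if      if if $         match if
  7  $ if         if $            match if
Accept reached after 7 steps.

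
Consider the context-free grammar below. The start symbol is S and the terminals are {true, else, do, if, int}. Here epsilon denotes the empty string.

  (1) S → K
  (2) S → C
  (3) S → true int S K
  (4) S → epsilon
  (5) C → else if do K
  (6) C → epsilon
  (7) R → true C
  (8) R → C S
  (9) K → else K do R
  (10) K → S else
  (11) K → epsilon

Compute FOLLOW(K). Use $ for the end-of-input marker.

{$, do, else, true}

FIRST(C): from C→else if do K we get {else}; from C→epsilon we get {epsilon}. So FIRST(C) = {epsilon, else}.
FIRST(S): from S→K we get {epsilon, else, true}; from S→C we get {epsilon, else}; from S→true int S K we get {true}; from S→epsilon we get {epsilon}. So FIRST(S) = {epsilon, else, true}.
FIRST(R): from R→true C we get {true}; from R→C S we get {epsilon, else, true}. So FIRST(R) = {epsilon, else, true}.
FIRST(K): from K→else K do R we get {else}; from K→S else we get {else, true}; from K→epsilon we get {epsilon}. So FIRST(K) = {epsilon, else, true}.
FOLLOW(S) includes $ since S is the start symbol.
FOLLOW(S): in S→true int S K, S is followed by K with FIRST {epsilon, else, true}; in S→true int S K, the suffix after S is nullable (adds nothing new); in R→C S, the suffix after S is empty, so FOLLOW(S) ⊇ FOLLOW(R) = {$, do, else, true}; in K→S else, S is followed by else with FIRST {else}. Thus FOLLOW(S) = {$, do, else, true}.
FOLLOW(C): in S→C, the suffix after C is empty, so FOLLOW(C) ⊇ FOLLOW(S) = {$, do, else, true}; in R→true C, the suffix after C is empty, so FOLLOW(C) ⊇ FOLLOW(R) = {$, do, else, true}; in R→C S, C is followed by S with FIRST {epsilon, else, true}; in R→C S, the suffix after C is nullable, so FOLLOW(C) ⊇ FOLLOW(R) = {$, do, else, true}. Thus FOLLOW(C) = {$, do, else, true}.
FOLLOW(K): in S→K, the suffix after K is empty, so FOLLOW(K) ⊇ FOLLOW(S) = {$, do, else, true}; in S→true int S K, the suffix after K is empty, so FOLLOW(K) ⊇ FOLLOW(S) = {$, do, else, true}; in C→else if do K, the suffix after K is empty, so FOLLOW(K) ⊇ FOLLOW(C) = {$, do, else, true}; in K→else K do R, K is followed by do R with FIRST {do}. Thus FOLLOW(K) = {$, do, else, true}.
FOLLOW(R): in K→else K do R, the suffix after R is empty, so FOLLOW(R) ⊇ FOLLOW(K) = {$, do, else, true}. Thus FOLLOW(R) = {$, do, else, true}.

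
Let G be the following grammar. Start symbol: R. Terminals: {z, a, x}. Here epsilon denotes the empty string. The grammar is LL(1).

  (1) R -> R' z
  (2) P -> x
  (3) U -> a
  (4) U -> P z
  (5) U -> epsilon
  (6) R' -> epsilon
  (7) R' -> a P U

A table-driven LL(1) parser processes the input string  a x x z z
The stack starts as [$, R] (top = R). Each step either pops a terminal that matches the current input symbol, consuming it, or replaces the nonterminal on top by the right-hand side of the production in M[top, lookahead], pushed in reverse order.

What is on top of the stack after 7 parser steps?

     Stack      Input        Action
  1  $ R        a x x z z $  expand R -> R' z
  2  $ z R'     a x x z z $  expand R' -> a P U
  3  $ z U P a  a x x z z $  match a
  4  $ z U P    x x z z $    expand P -> x
  5  $ z U x    x x z z $    match x
  6  $ z U      x z z $      expand U -> P z
  7  $ z z P    x z z $      expand P -> x
Stack after step 7: $ z z x (top = x).

x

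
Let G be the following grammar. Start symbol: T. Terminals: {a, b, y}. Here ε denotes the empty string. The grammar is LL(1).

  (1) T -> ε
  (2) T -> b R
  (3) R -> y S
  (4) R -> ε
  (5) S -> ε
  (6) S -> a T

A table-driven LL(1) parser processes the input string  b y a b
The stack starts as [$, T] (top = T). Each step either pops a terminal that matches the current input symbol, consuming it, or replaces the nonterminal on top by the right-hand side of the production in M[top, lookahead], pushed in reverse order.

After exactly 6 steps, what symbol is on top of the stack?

T

     Stack  Input      Action
  1  $ T    b y a b $  expand T -> b R
  2  $ R b  b y a b $  match b
  3  $ R    y a b $    expand R -> y S
  4  $ S y  y a b $    match y
  5  $ S    a b $      expand S -> a T
  6  $ T a  a b $      match a
Stack after step 6: $ T (top = T).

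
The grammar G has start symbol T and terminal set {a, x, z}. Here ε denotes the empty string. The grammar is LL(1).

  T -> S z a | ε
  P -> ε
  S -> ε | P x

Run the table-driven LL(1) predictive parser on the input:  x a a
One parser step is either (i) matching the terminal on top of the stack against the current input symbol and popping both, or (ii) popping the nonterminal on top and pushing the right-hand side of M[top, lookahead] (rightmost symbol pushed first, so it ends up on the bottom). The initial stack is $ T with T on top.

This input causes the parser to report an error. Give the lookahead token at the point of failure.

a

     Stack      Input    Action
  1  $ T        x a a $  expand T -> S z a
  2  $ a z S    x a a $  expand S -> P x
  3  $ a z x P  x a a $  expand P -> ε
  4  $ a z x    x a a $  match x
  5  $ a z      a a $    error: top is terminal z but lookahead is a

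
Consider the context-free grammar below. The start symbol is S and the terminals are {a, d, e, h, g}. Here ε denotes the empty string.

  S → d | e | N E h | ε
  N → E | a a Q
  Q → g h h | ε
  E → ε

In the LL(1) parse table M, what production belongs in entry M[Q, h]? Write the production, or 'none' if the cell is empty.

FIRST(Q) = {ε, g}
FIRST(E) = {ε}
FIRST(N) = {ε, a}  (via E)
FIRST(S) = {ε, a, d, e, h}  (via N E h)
FOLLOW(S) includes $ since S is the start symbol.
FOLLOW(N): in S→N E h, N is followed by E h with FIRST {h}. Thus FOLLOW(N) = {h}.
FOLLOW(Q): in N→a a Q, the suffix after Q is empty, so FOLLOW(Q) ⊇ FOLLOW(N) = {h}. Thus FOLLOW(Q) = {h}.
For Q → g h h: FIRST(g h h) = {g}, so it goes in M[Q, t] for t ∈ {g}.
For Q → ε: FIRST(ε) = {ε}, so it goes in M[Q, t] for t ∈ {}; since ε ∈ FIRST, also for every t ∈ FOLLOW(Q) = {h}.

Q → ε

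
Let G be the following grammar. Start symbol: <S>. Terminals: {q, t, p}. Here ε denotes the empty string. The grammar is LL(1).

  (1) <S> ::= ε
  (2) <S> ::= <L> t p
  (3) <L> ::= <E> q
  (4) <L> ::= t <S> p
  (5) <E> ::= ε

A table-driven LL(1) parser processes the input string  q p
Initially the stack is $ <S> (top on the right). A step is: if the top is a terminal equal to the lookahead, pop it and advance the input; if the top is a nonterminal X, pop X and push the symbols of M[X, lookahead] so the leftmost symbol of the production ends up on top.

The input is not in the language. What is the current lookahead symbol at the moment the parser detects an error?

p

step 1: stack=$ <S>  input=q p $  — expand <S> ::= <L> t p
step 2: stack=$ p t <L>  input=q p $  — expand <L> ::= <E> q
step 3: stack=$ p t q <E>  input=q p $  — expand <E> ::= ε
step 4: stack=$ p t q  input=q p $  — match q
step 5: stack=$ p t  input=p $  — error: top is terminal t but lookahead is p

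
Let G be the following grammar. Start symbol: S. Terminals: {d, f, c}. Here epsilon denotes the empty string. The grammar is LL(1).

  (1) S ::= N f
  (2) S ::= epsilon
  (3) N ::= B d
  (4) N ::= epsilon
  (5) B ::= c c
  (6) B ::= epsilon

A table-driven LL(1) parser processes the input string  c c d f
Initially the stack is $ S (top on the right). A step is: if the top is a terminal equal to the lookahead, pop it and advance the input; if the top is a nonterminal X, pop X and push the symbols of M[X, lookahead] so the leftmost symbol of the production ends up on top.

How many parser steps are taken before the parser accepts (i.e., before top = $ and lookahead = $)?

step 1: stack=$ S  input=c c d f $  — expand S ::= N f
step 2: stack=$ f N  input=c c d f $  — expand N ::= B d
step 3: stack=$ f d B  input=c c d f $  — expand B ::= c c
step 4: stack=$ f d c c  input=c c d f $  — match c
step 5: stack=$ f d c  input=c d f $  — match c
step 6: stack=$ f d  input=d f $  — match d
step 7: stack=$ f  input=f $  — match f
Accept reached after 7 steps.

7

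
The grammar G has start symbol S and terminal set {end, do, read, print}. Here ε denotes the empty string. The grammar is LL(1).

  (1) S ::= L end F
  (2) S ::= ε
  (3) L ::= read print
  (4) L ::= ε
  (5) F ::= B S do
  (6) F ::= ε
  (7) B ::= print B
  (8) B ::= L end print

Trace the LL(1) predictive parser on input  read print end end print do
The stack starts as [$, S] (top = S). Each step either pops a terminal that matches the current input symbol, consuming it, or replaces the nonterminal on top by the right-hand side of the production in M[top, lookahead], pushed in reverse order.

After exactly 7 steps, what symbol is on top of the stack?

L

     Stack               Input                          Action
  1  $ S                 read print end end print do $  expand S ::= L end F
  2  $ F end L           read print end end print do $  expand L ::= read print
  3  $ F end print read  read print end end print do $  match read
  4  $ F end print       print end end print do $       match print
  5  $ F end             end end print do $             match end
  6  $ F                 end print do $                 expand F ::= B S do
  7  $ do S B            end print do $                 expand B ::= L end print
Stack after step 7: $ do S print end L (top = L).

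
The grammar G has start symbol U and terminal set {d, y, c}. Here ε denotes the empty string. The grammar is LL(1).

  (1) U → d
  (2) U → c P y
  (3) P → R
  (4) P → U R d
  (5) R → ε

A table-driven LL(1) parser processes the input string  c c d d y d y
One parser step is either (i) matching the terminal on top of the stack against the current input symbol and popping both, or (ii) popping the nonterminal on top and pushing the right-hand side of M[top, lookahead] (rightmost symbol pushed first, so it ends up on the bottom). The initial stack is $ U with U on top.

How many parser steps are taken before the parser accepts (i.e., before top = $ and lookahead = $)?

14

step 1: stack=$ U  input=c c d d y d y $  — expand U → c P y
step 2: stack=$ y P c  input=c c d d y d y $  — match c
step 3: stack=$ y P  input=c d d y d y $  — expand P → U R d
step 4: stack=$ y d R U  input=c d d y d y $  — expand U → c P y
step 5: stack=$ y d R y P c  input=c d d y d y $  — match c
step 6: stack=$ y d R y P  input=d d y d y $  — expand P → U R d
step 7: stack=$ y d R y d R U  input=d d y d y $  — expand U → d
step 8: stack=$ y d R y d R d  input=d d y d y $  — match d
step 9: stack=$ y d R y d R  input=d y d y $  — expand R → ε
step 10: stack=$ y d R y d  input=d y d y $  — match d
step 11: stack=$ y d R y  input=y d y $  — match y
step 12: stack=$ y d R  input=d y $  — expand R → ε
step 13: stack=$ y d  input=d y $  — match d
step 14: stack=$ y  input=y $  — match y
Accept reached after 14 steps.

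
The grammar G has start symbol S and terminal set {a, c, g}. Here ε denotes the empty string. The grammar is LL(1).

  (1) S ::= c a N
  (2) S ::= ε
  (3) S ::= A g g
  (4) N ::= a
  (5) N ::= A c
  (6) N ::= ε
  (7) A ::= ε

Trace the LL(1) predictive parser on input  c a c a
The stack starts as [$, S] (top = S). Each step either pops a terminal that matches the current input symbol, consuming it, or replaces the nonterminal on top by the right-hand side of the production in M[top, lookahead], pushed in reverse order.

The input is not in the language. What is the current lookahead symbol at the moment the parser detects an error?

step 1: stack=$ S  input=c a c a $  — expand S ::= c a N
step 2: stack=$ N a c  input=c a c a $  — match c
step 3: stack=$ N a  input=a c a $  — match a
step 4: stack=$ N  input=c a $  — expand N ::= A c
step 5: stack=$ c A  input=c a $  — expand A ::= ε
step 6: stack=$ c  input=c a $  — match c
step 7: stack=$  input=a $  — error: stack empty but input remains

a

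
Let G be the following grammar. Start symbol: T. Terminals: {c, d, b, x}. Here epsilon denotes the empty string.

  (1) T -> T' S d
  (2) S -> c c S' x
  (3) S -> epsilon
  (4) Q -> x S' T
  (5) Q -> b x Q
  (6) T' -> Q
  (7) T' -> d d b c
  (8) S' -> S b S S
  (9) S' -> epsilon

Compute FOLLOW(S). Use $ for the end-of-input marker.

FIRST(S): from S->c c S' x we get {c}; from S->epsilon we get {epsilon}. So FIRST(S) = {epsilon, c}.
FIRST(Q): from Q->x S' T we get {x}; from Q->b x Q we get {b}. So FIRST(Q) = {b, x}.
FIRST(T'): from T'->Q we get {b, x}; from T'->d d b c we get {d}. So FIRST(T') = {b, d, x}.
FIRST(S'): from S'->S b S S we get {b, c}; from S'->epsilon we get {epsilon}. So FIRST(S') = {epsilon, b, c}.
FIRST(T): from T->T' S d we get {b, d, x}. So FIRST(T) = {b, d, x}.
FOLLOW(T) includes $ since T is the start symbol.
FOLLOW(T'): in T->T' S d, T' is followed by S d with FIRST {c, d}. Thus FOLLOW(T') = {c, d}.
FOLLOW(Q): in Q->b x Q, the suffix after Q is empty (adds nothing new); in T'->Q, the suffix after Q is empty, so FOLLOW(Q) ⊇ FOLLOW(T') = {c, d}. Thus FOLLOW(Q) = {c, d}.
FOLLOW(T): in Q->x S' T, the suffix after T is empty, so FOLLOW(T) ⊇ FOLLOW(Q) = {c, d}. Thus FOLLOW(T) = {$, c, d}.
FOLLOW(S'): in S->c c S' x, S' is followed by x with FIRST {x}; in Q->x S' T, S' is followed by T with FIRST {b, d, x}. Thus FOLLOW(S') = {b, d, x}.
FOLLOW(S): in T->T' S d, S is followed by d with FIRST {d}; in S'->S b S S (occurrence 1), S is followed by b S S with FIRST {b}; in S'->S b S S (occurrence 2), S is followed by S with FIRST {epsilon, c}; in S'->S b S S (occurrence 2), the suffix after S is nullable, so FOLLOW(S) ⊇ FOLLOW(S') = {b, d, x}; in S'->S b S S (occurrence 3), the suffix after S is empty, so FOLLOW(S) ⊇ FOLLOW(S') = {b, d, x}. Thus FOLLOW(S) = {b, c, d, x}.

{b, c, d, x}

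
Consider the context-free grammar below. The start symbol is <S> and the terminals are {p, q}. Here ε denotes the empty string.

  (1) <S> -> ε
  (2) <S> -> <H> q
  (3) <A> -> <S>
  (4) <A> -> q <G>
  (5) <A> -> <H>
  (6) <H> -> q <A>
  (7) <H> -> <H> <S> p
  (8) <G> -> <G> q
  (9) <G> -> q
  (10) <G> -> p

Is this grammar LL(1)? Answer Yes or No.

FIRST(<S>) = {ε, q}
FIRST(<A>) = {ε, q}
FIRST(<H>) = {q}
FIRST(<G>) = {p, q}
FOLLOW(<S>) = {$, p, q}
FOLLOW(<A>) = {p, q}
FOLLOW(<H>) = {p, q}
FOLLOW(<G>) = {p, q}
Cell M[<A>, q] receives both <A> -> <S> and <A> -> q <G> and <A> -> <H> — the grammar is not LL(1).

No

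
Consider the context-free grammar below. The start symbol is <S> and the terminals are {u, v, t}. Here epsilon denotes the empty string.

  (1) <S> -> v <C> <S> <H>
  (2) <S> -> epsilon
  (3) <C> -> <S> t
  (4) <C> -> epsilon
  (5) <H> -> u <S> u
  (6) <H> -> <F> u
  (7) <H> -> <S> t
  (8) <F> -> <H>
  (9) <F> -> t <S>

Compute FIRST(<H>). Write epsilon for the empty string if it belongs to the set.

{t, u, v}

FIRST(<S>) = {epsilon, v}
FIRST(<C>) = {epsilon, t, v}  (via <S> t)
FIRST(<H>) = {t, u, v}  (via <F> u, <S> t)
FIRST(<F>) = {t, u, v}  (via <H>)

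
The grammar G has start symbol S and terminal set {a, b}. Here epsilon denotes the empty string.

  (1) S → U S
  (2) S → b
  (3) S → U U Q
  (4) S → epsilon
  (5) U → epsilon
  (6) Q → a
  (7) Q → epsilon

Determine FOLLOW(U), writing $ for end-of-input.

FIRST(U): from U→epsilon we get {epsilon}. So FIRST(U) = {epsilon}.
FIRST(Q): from Q→a we get {a}; from Q→epsilon we get {epsilon}. So FIRST(Q) = {epsilon, a}.
FIRST(S): from S→U S we get {epsilon, a, b}; from S→b we get {b}; from S→U U Q we get {epsilon, a}; from S→epsilon we get {epsilon}. So FIRST(S) = {epsilon, a, b}.
FOLLOW(S) includes $ since S is the start symbol.
FOLLOW(S): in S→U S, the suffix after S is empty (adds nothing new). Thus FOLLOW(S) = {$}.
FOLLOW(U): in S→U S, U is followed by S with FIRST {epsilon, a, b}; in S→U S, the suffix after U is nullable, so FOLLOW(U) ⊇ FOLLOW(S) = {$}; in S→U U Q (occurrence 1), U is followed by U Q with FIRST {epsilon, a}; in S→U U Q (occurrence 1), the suffix after U is nullable, so FOLLOW(U) ⊇ FOLLOW(S) = {$}; in S→U U Q (occurrence 2), U is followed by Q with FIRST {epsilon, a}; in S→U U Q (occurrence 2), the suffix after U is nullable, so FOLLOW(U) ⊇ FOLLOW(S) = {$}. Thus FOLLOW(U) = {$, a, b}.
FOLLOW(Q): in S→U U Q, the suffix after Q is empty, so FOLLOW(Q) ⊇ FOLLOW(S) = {$}. Thus FOLLOW(Q) = {$}.

{$, a, b}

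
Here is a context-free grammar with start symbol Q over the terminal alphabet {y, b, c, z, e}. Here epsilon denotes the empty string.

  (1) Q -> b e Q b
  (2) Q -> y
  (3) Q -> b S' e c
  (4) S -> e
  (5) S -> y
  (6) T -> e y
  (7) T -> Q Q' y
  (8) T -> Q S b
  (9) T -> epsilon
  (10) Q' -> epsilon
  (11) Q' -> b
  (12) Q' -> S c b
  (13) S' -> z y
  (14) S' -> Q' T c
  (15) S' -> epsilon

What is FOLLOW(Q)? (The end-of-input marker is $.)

{$, b, e, y}

FIRST(Q) = {b, y}
FIRST(S) = {e, y}
FIRST(T) = {epsilon, b, e, y}  (via Q Q' y, Q S b)
FIRST(Q') = {epsilon, b, e, y}  (via S c b)
FIRST(S') = {epsilon, b, c, e, y, z}  (via Q' T c)
FOLLOW(Q) includes $ since Q is the start symbol.
FOLLOW(Q): in Q->b e Q b, Q is followed by b with FIRST {b}; in T->Q Q' y, Q is followed by Q' y with FIRST {b, e, y}; in T->Q S b, Q is followed by S b with FIRST {e, y}. Thus FOLLOW(Q) = {$, b, e, y}.
FOLLOW(S): in T->Q S b, S is followed by b with FIRST {b}; in Q'->S c b, S is followed by c b with FIRST {c}. Thus FOLLOW(S) = {b, c}.
FOLLOW(T): in S'->Q' T c, T is followed by c with FIRST {c}. Thus FOLLOW(T) = {c}.
FOLLOW(Q'): in T->Q Q' y, Q' is followed by y with FIRST {y}; in S'->Q' T c, Q' is followed by T c with FIRST {b, c, e, y}. Thus FOLLOW(Q') = {b, c, e, y}.
FOLLOW(S'): in Q->b S' e c, S' is followed by e c with FIRST {e}. Thus FOLLOW(S') = {e}.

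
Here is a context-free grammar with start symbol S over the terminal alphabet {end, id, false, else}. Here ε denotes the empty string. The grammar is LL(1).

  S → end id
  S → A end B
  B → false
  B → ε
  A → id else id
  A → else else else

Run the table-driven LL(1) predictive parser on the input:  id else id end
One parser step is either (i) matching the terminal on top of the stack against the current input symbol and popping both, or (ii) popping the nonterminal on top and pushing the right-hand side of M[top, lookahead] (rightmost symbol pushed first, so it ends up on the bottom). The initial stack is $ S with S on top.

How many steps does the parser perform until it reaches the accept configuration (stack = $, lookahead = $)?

7

     Stack               Input             Action
  1  $ S                 id else id end $  expand S → A end B
  2  $ B end A           id else id end $  expand A → id else id
  3  $ B end id else id  id else id end $  match id
  4  $ B end id else     else id end $     match else
  5  $ B end id          id end $          match id
  6  $ B end             end $             match end
  7  $ B                 $                 expand B → ε
Accept reached after 7 steps.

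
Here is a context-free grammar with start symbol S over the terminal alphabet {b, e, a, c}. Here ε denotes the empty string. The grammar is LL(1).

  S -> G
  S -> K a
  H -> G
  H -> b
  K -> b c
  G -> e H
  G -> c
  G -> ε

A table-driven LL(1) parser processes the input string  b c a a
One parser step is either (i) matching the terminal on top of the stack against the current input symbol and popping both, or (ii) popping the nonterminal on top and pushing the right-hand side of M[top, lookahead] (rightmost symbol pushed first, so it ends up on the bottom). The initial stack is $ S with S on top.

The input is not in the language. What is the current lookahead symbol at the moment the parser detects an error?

a

     Stack    Input      Action
  1  $ S      b c a a $  expand S -> K a
  2  $ a K    b c a a $  expand K -> b c
  3  $ a c b  b c a a $  match b
  4  $ a c    c a a $    match c
  5  $ a      a a $      match a
  6  $        a $        error: stack empty but input remains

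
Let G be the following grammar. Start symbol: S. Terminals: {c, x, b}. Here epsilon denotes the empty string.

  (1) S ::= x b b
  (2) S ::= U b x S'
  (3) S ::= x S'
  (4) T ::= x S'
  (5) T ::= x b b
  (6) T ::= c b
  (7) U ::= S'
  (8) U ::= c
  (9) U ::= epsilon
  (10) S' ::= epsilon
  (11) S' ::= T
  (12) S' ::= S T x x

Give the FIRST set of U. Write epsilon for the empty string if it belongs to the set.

FIRST(T): from T::=x S' we get {x}; from T::=x b b we get {x}; from T::=c b we get {c}. So FIRST(T) = {c, x}.
FIRST(S): from S::=x b b we get {x}; from S::=U b x S' we get {b, c, x}; from S::=x S' we get {x}. So FIRST(S) = {b, c, x}.
FIRST(S'): from S'::=epsilon we get {epsilon}; from S'::=T we get {c, x}; from S'::=S T x x we get {b, c, x}. So FIRST(S') = {epsilon, b, c, x}.
FIRST(U): from U::=S' we get {epsilon, b, c, x}; from U::=c we get {c}; from U::=epsilon we get {epsilon}. So FIRST(U) = {epsilon, b, c, x}.

{epsilon, b, c, x}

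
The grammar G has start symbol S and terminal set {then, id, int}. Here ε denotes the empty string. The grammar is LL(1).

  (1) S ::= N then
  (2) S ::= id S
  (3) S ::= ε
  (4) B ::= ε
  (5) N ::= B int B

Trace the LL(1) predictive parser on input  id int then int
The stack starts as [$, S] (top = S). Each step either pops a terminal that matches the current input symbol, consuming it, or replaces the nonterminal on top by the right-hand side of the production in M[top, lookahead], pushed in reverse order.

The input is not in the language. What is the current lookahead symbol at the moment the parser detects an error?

step 1: stack=$ S  input=id int then int $  — expand S ::= id S
step 2: stack=$ S id  input=id int then int $  — match id
step 3: stack=$ S  input=int then int $  — expand S ::= N then
step 4: stack=$ then N  input=int then int $  — expand N ::= B int B
step 5: stack=$ then B int B  input=int then int $  — expand B ::= ε
step 6: stack=$ then B int  input=int then int $  — match int
step 7: stack=$ then B  input=then int $  — expand B ::= ε
step 8: stack=$ then  input=then int $  — match then
step 9: stack=$  input=int $  — error: stack empty but input remains

int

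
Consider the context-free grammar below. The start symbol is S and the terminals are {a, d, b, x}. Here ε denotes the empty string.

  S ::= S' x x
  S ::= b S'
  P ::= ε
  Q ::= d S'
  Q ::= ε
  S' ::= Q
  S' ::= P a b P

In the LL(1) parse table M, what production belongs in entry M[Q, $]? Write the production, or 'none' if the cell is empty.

Q ::= ε

FIRST(P): from P::=ε we get {ε}. So FIRST(P) = {ε}.
FIRST(Q): from Q::=d S' we get {d}; from Q::=ε we get {ε}. So FIRST(Q) = {ε, d}.
FIRST(S'): from S'::=Q we get {ε, d}; from S'::=P a b P we get {a}. So FIRST(S') = {ε, a, d}.
FIRST(S): from S::=S' x x we get {a, d, x}; from S::=b S' we get {b}. So FIRST(S) = {a, b, d, x}.
FOLLOW(S) includes $ since S is the start symbol.
FOLLOW(Q): in S'::=Q, the suffix after Q is empty, so FOLLOW(Q) ⊇ FOLLOW(S') = {$, x}. Thus FOLLOW(Q) = {$, x}.
FOLLOW(S'): in S::=S' x x, S' is followed by x x with FIRST {x}; in S::=b S', the suffix after S' is empty, so FOLLOW(S') ⊇ FOLLOW(S) = {$}; in Q::=d S', the suffix after S' is empty, so FOLLOW(S') ⊇ FOLLOW(Q) = {$, x}. Thus FOLLOW(S') = {$, x}.
For Q ::= d S': FIRST(d S') = {d}, so it goes in M[Q, t] for t ∈ {d}.
For Q ::= ε: FIRST(ε) = {ε}, so it goes in M[Q, t] for t ∈ {}; since ε ∈ FIRST, also for every t ∈ FOLLOW(Q) = {$, x}.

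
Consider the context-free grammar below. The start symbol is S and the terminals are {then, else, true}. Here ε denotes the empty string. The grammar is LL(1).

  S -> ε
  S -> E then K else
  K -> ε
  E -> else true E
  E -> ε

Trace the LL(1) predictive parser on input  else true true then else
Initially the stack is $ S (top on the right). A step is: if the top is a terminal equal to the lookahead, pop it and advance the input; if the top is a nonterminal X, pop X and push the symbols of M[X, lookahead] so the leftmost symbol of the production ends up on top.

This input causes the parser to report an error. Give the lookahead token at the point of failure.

     Stack                      Input                       Action
  1  $ S                        else true true then else $  expand S -> E then K else
  2  $ else K then E            else true true then else $  expand E -> else true E
  3  $ else K then E true else  else true true then else $  match else
  4  $ else K then E true       true true then else $       match true
  5  $ else K then E            true then else $            error: M[E, true] is empty

true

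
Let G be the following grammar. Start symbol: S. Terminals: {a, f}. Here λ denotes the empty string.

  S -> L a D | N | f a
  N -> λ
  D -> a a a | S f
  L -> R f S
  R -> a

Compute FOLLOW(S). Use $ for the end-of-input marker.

{$, a, f}

FIRST(N): from N->λ we get {λ}. So FIRST(N) = {λ}.
FIRST(R): from R->a we get {a}. So FIRST(R) = {a}.
FIRST(L): from L->R f S we get {a}. So FIRST(L) = {a}.
FIRST(S): from S->L a D we get {a}; from S->N we get {λ}; from S->f a we get {f}. So FIRST(S) = {λ, a, f}.
FIRST(D): from D->a a a we get {a}; from D->S f we get {a, f}. So FIRST(D) = {a, f}.
FOLLOW(S) includes $ since S is the start symbol.
FOLLOW(L): in S->L a D, L is followed by a D with FIRST {a}. Thus FOLLOW(L) = {a}.
FOLLOW(S): in D->S f, S is followed by f with FIRST {f}; in L->R f S, the suffix after S is empty, so FOLLOW(S) ⊇ FOLLOW(L) = {a}. Thus FOLLOW(S) = {$, a, f}.
FOLLOW(N): in S->N, the suffix after N is empty, so FOLLOW(N) ⊇ FOLLOW(S) = {$, a, f}. Thus FOLLOW(N) = {$, a, f}.
FOLLOW(D): in S->L a D, the suffix after D is empty, so FOLLOW(D) ⊇ FOLLOW(S) = {$, a, f}. Thus FOLLOW(D) = {$, a, f}.
FOLLOW(R): in L->R f S, R is followed by f S with FIRST {f}. Thus FOLLOW(R) = {f}.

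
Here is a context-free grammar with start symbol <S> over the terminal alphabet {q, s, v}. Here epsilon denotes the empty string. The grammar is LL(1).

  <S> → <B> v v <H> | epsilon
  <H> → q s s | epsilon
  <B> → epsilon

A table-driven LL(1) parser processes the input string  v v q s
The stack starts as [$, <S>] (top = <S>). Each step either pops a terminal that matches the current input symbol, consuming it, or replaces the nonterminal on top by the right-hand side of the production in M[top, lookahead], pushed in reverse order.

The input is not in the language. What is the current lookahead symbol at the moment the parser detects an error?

     Stack          Input      Action
  1  $ <S>          v v q s $  expand <S> → <B> v v <H>
  2  $ <H> v v <B>  v v q s $  expand <B> → epsilon
  3  $ <H> v v      v v q s $  match v
  4  $ <H> v        v q s $    match v
  5  $ <H>          q s $      expand <H> → q s s
  6  $ s s q        q s $      match q
  7  $ s s          s $        match s
  8  $ s            $          error: top is terminal s but lookahead is $

$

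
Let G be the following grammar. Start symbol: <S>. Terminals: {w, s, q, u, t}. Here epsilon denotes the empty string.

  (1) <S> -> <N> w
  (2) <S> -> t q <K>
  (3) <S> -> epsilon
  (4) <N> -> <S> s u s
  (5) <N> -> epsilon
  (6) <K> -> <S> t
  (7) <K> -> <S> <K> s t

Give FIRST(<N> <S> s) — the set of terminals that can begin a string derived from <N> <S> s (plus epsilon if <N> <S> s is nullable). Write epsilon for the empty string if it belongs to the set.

FIRST(<S>) = {epsilon, s, t, w}  (via <N> w)
FIRST(<N>) = {epsilon, s, t, w}  (via <S> s u s)
FIRST(<K>) = {s, t, w}  (via <S> t, <S> <K> s t)
FIRST(<N> <S> s): take FIRST of each symbol in turn, carrying on past any symbol whose FIRST contains epsilon; result {s, t, w}.

{s, t, w}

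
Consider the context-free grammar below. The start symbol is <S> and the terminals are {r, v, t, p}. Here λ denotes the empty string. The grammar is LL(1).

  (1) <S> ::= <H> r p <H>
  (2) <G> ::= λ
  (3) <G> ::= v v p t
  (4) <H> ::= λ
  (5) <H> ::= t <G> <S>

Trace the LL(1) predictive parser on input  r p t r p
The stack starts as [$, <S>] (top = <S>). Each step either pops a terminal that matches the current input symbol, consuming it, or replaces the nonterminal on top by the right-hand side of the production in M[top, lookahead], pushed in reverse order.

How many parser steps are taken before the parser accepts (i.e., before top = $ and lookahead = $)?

step 1: stack=$ <S>  input=r p t r p $  — expand <S> ::= <H> r p <H>
step 2: stack=$ <H> p r <H>  input=r p t r p $  — expand <H> ::= λ
step 3: stack=$ <H> p r  input=r p t r p $  — match r
step 4: stack=$ <H> p  input=p t r p $  — match p
step 5: stack=$ <H>  input=t r p $  — expand <H> ::= t <G> <S>
step 6: stack=$ <S> <G> t  input=t r p $  — match t
step 7: stack=$ <S> <G>  input=r p $  — expand <G> ::= λ
step 8: stack=$ <S>  input=r p $  — expand <S> ::= <H> r p <H>
step 9: stack=$ <H> p r <H>  input=r p $  — expand <H> ::= λ
step 10: stack=$ <H> p r  input=r p $  — match r
step 11: stack=$ <H> p  input=p $  — match p
step 12: stack=$ <H>  input=$  — expand <H> ::= λ
Accept reached after 12 steps.

12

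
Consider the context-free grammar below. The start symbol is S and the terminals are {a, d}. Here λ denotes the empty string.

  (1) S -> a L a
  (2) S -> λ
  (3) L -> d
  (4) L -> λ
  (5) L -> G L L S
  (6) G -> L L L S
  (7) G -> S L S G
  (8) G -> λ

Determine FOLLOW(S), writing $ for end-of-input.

FIRST(S) = {λ, a}
FIRST(L) = {λ, a, d}  (via G L L S)
FIRST(G) = {λ, a, d}  (via L L L S, S L S G)
FOLLOW(S) includes $ since S is the start symbol.
FOLLOW(S): in L->G L L S, the suffix after S is empty, so FOLLOW(S) ⊇ FOLLOW(L) = {a, d}; in G->L L L S, the suffix after S is empty, so FOLLOW(S) ⊇ FOLLOW(G) = {a, d}; in G->S L S G (occurrence 1), S is followed by L S G with FIRST {λ, a, d}; in G->S L S G (occurrence 1), the suffix after S is nullable, so FOLLOW(S) ⊇ FOLLOW(G) = {a, d}; in G->S L S G (occurrence 2), S is followed by G with FIRST {λ, a, d}; in G->S L S G (occurrence 2), the suffix after S is nullable, so FOLLOW(S) ⊇ FOLLOW(G) = {a, d}. Thus FOLLOW(S) = {$, a, d}.
FOLLOW(L): in S->a L a, L is followed by a with FIRST {a}; in L->G L L S (occurrence 1), L is followed by L S with FIRST {λ, a, d}; in L->G L L S (occurrence 1), the suffix after L is nullable (adds nothing new); in L->G L L S (occurrence 2), L is followed by S with FIRST {λ, a}; in L->G L L S (occurrence 2), the suffix after L is nullable (adds nothing new); in G->L L L S (occurrence 1), L is followed by L L S with FIRST {λ, a, d}; in G->L L L S (occurrence 1), the suffix after L is nullable, so FOLLOW(L) ⊇ FOLLOW(G) = {a, d}; in G->L L L S (occurrence 2), L is followed by L S with FIRST {λ, a, d}; in G->L L L S (occurrence 2), the suffix after L is nullable, so FOLLOW(L) ⊇ FOLLOW(G) = {a, d}; in G->L L L S (occurrence 3), L is followed by S with FIRST {λ, a}; in G->L L L S (occurrence 3), the suffix after L is nullable, so FOLLOW(L) ⊇ FOLLOW(G) = {a, d}; in G->S L S G, L is followed by S G with FIRST {λ, a, d}; in G->S L S G, the suffix after L is nullable, so FOLLOW(L) ⊇ FOLLOW(G) = {a, d}. Thus FOLLOW(L) = {a, d}.
FOLLOW(G): in L->G L L S, G is followed by L L S with FIRST {λ, a, d}; in L->G L L S, the suffix after G is nullable, so FOLLOW(G) ⊇ FOLLOW(L) = {a, d}; in G->S L S G, the suffix after G is empty (adds nothing new). Thus FOLLOW(G) = {a, d}.

{$, a, d}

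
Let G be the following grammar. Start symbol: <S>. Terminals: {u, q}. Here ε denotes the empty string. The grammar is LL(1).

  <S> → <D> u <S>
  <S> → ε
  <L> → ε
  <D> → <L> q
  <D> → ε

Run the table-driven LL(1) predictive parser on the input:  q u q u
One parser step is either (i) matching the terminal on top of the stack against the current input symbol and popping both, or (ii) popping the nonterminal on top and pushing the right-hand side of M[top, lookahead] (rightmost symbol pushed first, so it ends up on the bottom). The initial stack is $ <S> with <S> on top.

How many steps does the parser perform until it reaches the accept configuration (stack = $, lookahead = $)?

step 1: stack=$ <S>  input=q u q u $  — expand <S> → <D> u <S>
step 2: stack=$ <S> u <D>  input=q u q u $  — expand <D> → <L> q
step 3: stack=$ <S> u q <L>  input=q u q u $  — expand <L> → ε
step 4: stack=$ <S> u q  input=q u q u $  — match q
step 5: stack=$ <S> u  input=u q u $  — match u
step 6: stack=$ <S>  input=q u $  — expand <S> → <D> u <S>
step 7: stack=$ <S> u <D>  input=q u $  — expand <D> → <L> q
step 8: stack=$ <S> u q <L>  input=q u $  — expand <L> → ε
step 9: stack=$ <S> u q  input=q u $  — match q
step 10: stack=$ <S> u  input=u $  — match u
step 11: stack=$ <S>  input=$  — expand <S> → ε
Accept reached after 11 steps.

11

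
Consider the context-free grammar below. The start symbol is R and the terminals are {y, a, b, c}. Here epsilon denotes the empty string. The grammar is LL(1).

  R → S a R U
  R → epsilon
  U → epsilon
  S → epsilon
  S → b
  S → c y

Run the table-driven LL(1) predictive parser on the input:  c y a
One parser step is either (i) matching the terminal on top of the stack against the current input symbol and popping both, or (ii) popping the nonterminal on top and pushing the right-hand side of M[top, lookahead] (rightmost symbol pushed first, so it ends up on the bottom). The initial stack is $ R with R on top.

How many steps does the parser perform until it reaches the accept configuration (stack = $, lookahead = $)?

7

     Stack        Input    Action
  1  $ R          c y a $  expand R → S a R U
  2  $ U R a S    c y a $  expand S → c y
  3  $ U R a y c  c y a $  match c
  4  $ U R a y    y a $    match y
  5  $ U R a      a $      match a
  6  $ U R        $        expand R → epsilon
  7  $ U          $        expand U → epsilon
Accept reached after 7 steps.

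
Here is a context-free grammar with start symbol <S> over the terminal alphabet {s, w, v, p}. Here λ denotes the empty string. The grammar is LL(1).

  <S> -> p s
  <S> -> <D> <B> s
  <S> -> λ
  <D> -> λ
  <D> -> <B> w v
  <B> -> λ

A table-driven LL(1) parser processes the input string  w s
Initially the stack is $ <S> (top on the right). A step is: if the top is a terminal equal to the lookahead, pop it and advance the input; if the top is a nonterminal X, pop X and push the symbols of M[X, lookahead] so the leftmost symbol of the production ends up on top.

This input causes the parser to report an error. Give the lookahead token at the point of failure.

s

     Stack            Input  Action
  1  $ <S>            w s $  expand <S> -> <D> <B> s
  2  $ s <B> <D>      w s $  expand <D> -> <B> w v
  3  $ s <B> v w <B>  w s $  expand <B> -> λ
  4  $ s <B> v w      w s $  match w
  5  $ s <B> v        s $    error: top is terminal v but lookahead is s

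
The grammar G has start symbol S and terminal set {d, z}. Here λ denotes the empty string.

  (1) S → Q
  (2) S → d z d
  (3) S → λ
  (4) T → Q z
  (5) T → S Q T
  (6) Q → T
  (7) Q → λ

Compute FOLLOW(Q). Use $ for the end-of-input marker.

FIRST(S) = {λ, d, z}  (via Q)
FIRST(T) = {d, z}  (via Q z, S Q T)
FIRST(Q) = {λ, d, z}  (via T)
FOLLOW(S) includes $ since S is the start symbol.
FOLLOW(S): in T→S Q T, S is followed by Q T with FIRST {d, z}. Thus FOLLOW(S) = {$, d, z}.
FOLLOW(Q): in S→Q, the suffix after Q is empty, so FOLLOW(Q) ⊇ FOLLOW(S) = {$, d, z}; in T→Q z, Q is followed by z with FIRST {z}; in T→S Q T, Q is followed by T with FIRST {d, z}. Thus FOLLOW(Q) = {$, d, z}.
FOLLOW(T): in T→S Q T, the suffix after T is empty (adds nothing new); in Q→T, the suffix after T is empty, so FOLLOW(T) ⊇ FOLLOW(Q) = {$, d, z}. Thus FOLLOW(T) = {$, d, z}.

{$, d, z}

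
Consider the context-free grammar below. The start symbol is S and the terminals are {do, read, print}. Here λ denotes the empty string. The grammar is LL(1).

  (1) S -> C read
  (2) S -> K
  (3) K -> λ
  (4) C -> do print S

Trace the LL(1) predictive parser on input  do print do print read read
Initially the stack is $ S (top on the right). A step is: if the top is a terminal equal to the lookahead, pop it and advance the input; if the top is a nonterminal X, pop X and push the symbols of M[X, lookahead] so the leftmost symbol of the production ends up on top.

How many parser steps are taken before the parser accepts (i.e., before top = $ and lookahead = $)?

12

      Stack                   Input                          Action
   1  $ S                     do print do print read read $  expand S -> C read
   2  $ read C                do print do print read read $  expand C -> do print S
   3  $ read S print do       do print do print read read $  match do
   4  $ read S print          print do print read read $     match print
   5  $ read S                do print read read $           expand S -> C read
   6  $ read read C           do print read read $           expand C -> do print S
   7  $ read read S print do  do print read read $           match do
   8  $ read read S print     print read read $              match print
   9  $ read read S           read read $                    expand S -> K
  10  $ read read K           read read $                    expand K -> λ
  11  $ read read             read read $                    match read
  12  $ read                  read $                         match read
Accept reached after 12 steps.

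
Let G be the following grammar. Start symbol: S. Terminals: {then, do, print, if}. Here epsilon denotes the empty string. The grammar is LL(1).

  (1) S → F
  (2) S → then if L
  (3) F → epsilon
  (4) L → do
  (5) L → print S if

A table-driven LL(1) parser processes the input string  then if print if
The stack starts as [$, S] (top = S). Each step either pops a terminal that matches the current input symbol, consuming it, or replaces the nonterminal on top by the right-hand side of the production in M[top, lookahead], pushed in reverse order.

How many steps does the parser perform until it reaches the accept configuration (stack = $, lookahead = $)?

step 1: stack=$ S  input=then if print if $  — expand S → then if L
step 2: stack=$ L if then  input=then if print if $  — match then
step 3: stack=$ L if  input=if print if $  — match if
step 4: stack=$ L  input=print if $  — expand L → print S if
step 5: stack=$ if S print  input=print if $  — match print
step 6: stack=$ if S  input=if $  — expand S → F
step 7: stack=$ if F  input=if $  — expand F → epsilon
step 8: stack=$ if  input=if $  — match if
Accept reached after 8 steps.

8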